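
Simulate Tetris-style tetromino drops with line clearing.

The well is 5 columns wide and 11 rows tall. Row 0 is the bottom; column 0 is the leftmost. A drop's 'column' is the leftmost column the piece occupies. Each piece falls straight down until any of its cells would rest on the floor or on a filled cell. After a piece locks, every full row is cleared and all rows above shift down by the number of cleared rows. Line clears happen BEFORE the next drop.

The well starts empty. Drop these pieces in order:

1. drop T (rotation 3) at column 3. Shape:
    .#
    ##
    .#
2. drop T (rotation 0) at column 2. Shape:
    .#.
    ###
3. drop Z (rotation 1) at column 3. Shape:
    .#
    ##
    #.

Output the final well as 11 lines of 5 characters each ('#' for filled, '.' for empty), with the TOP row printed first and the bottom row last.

Answer: .....
.....
.....
....#
...##
...#.
...#.
..###
....#
...##
....#

Derivation:
Drop 1: T rot3 at col 3 lands with bottom-row=0; cleared 0 line(s) (total 0); column heights now [0 0 0 2 3], max=3
Drop 2: T rot0 at col 2 lands with bottom-row=3; cleared 0 line(s) (total 0); column heights now [0 0 4 5 4], max=5
Drop 3: Z rot1 at col 3 lands with bottom-row=5; cleared 0 line(s) (total 0); column heights now [0 0 4 7 8], max=8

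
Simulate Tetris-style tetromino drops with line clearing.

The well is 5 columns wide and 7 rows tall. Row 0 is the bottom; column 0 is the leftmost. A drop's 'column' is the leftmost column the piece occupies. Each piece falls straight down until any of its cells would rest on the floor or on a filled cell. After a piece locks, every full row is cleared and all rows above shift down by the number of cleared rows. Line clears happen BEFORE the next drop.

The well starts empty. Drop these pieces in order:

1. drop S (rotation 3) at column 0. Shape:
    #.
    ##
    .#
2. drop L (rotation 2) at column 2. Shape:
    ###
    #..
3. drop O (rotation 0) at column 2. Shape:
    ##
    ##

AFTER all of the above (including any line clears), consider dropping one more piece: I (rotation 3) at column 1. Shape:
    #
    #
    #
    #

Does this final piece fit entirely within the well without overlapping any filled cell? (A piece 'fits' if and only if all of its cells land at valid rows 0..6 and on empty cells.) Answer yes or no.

Answer: yes

Derivation:
Drop 1: S rot3 at col 0 lands with bottom-row=0; cleared 0 line(s) (total 0); column heights now [3 2 0 0 0], max=3
Drop 2: L rot2 at col 2 lands with bottom-row=0; cleared 1 line(s) (total 1); column heights now [2 1 1 0 0], max=2
Drop 3: O rot0 at col 2 lands with bottom-row=1; cleared 0 line(s) (total 1); column heights now [2 1 3 3 0], max=3
Test piece I rot3 at col 1 (width 1): heights before test = [2 1 3 3 0]; fits = True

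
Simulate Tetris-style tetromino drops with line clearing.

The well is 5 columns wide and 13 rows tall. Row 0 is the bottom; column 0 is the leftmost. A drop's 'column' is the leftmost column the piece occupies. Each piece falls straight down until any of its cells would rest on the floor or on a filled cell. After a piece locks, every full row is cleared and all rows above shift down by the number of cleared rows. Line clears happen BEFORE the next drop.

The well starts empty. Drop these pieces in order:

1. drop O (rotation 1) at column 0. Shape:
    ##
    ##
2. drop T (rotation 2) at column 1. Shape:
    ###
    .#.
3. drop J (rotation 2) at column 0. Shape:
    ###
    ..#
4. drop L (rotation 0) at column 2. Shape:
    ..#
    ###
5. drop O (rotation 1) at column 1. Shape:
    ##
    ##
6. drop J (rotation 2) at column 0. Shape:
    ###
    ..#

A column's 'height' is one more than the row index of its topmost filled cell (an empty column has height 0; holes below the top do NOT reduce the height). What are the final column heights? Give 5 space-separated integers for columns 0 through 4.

Answer: 10 10 10 6 7

Derivation:
Drop 1: O rot1 at col 0 lands with bottom-row=0; cleared 0 line(s) (total 0); column heights now [2 2 0 0 0], max=2
Drop 2: T rot2 at col 1 lands with bottom-row=1; cleared 0 line(s) (total 0); column heights now [2 3 3 3 0], max=3
Drop 3: J rot2 at col 0 lands with bottom-row=3; cleared 0 line(s) (total 0); column heights now [5 5 5 3 0], max=5
Drop 4: L rot0 at col 2 lands with bottom-row=5; cleared 0 line(s) (total 0); column heights now [5 5 6 6 7], max=7
Drop 5: O rot1 at col 1 lands with bottom-row=6; cleared 0 line(s) (total 0); column heights now [5 8 8 6 7], max=8
Drop 6: J rot2 at col 0 lands with bottom-row=8; cleared 0 line(s) (total 0); column heights now [10 10 10 6 7], max=10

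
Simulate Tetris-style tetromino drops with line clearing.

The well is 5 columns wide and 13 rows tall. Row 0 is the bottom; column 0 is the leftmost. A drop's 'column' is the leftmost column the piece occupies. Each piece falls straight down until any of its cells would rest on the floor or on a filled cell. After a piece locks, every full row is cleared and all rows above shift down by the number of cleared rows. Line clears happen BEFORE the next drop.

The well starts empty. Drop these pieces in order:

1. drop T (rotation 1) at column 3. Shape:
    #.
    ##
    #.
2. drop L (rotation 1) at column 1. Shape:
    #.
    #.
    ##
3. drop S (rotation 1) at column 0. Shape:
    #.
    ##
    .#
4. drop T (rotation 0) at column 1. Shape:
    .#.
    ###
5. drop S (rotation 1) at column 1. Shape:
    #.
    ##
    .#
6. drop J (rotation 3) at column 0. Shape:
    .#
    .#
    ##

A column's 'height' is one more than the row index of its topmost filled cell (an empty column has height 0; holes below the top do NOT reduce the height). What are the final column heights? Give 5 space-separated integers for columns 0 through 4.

Answer: 11 13 9 6 2

Derivation:
Drop 1: T rot1 at col 3 lands with bottom-row=0; cleared 0 line(s) (total 0); column heights now [0 0 0 3 2], max=3
Drop 2: L rot1 at col 1 lands with bottom-row=0; cleared 0 line(s) (total 0); column heights now [0 3 1 3 2], max=3
Drop 3: S rot1 at col 0 lands with bottom-row=3; cleared 0 line(s) (total 0); column heights now [6 5 1 3 2], max=6
Drop 4: T rot0 at col 1 lands with bottom-row=5; cleared 0 line(s) (total 0); column heights now [6 6 7 6 2], max=7
Drop 5: S rot1 at col 1 lands with bottom-row=7; cleared 0 line(s) (total 0); column heights now [6 10 9 6 2], max=10
Drop 6: J rot3 at col 0 lands with bottom-row=10; cleared 0 line(s) (total 0); column heights now [11 13 9 6 2], max=13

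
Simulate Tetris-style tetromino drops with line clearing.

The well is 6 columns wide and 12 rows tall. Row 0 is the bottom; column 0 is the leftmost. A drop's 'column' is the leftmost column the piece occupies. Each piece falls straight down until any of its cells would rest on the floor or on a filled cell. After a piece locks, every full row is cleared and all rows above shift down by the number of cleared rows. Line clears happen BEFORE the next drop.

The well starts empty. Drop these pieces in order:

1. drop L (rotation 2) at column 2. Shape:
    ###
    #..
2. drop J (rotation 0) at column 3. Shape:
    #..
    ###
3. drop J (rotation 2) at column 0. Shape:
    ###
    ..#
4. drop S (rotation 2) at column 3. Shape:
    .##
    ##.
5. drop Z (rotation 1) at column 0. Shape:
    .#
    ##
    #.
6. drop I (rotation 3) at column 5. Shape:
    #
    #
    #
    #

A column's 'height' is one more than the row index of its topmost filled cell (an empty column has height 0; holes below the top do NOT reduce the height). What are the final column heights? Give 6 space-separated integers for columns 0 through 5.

Answer: 6 7 4 5 6 10

Derivation:
Drop 1: L rot2 at col 2 lands with bottom-row=0; cleared 0 line(s) (total 0); column heights now [0 0 2 2 2 0], max=2
Drop 2: J rot0 at col 3 lands with bottom-row=2; cleared 0 line(s) (total 0); column heights now [0 0 2 4 3 3], max=4
Drop 3: J rot2 at col 0 lands with bottom-row=2; cleared 0 line(s) (total 0); column heights now [4 4 4 4 3 3], max=4
Drop 4: S rot2 at col 3 lands with bottom-row=4; cleared 0 line(s) (total 0); column heights now [4 4 4 5 6 6], max=6
Drop 5: Z rot1 at col 0 lands with bottom-row=4; cleared 0 line(s) (total 0); column heights now [6 7 4 5 6 6], max=7
Drop 6: I rot3 at col 5 lands with bottom-row=6; cleared 0 line(s) (total 0); column heights now [6 7 4 5 6 10], max=10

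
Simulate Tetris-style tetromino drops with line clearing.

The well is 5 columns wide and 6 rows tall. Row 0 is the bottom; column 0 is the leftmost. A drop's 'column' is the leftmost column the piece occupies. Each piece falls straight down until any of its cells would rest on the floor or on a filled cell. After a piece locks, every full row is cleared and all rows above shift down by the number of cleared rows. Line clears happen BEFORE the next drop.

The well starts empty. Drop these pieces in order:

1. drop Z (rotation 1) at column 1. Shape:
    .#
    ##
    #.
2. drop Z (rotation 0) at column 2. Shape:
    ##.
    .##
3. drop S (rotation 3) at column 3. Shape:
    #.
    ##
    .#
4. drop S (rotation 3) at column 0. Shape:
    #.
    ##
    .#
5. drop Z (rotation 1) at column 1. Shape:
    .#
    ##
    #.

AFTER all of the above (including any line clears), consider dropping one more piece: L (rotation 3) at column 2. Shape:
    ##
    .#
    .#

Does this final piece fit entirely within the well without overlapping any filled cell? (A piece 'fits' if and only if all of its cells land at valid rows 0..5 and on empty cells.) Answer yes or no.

Answer: no

Derivation:
Drop 1: Z rot1 at col 1 lands with bottom-row=0; cleared 0 line(s) (total 0); column heights now [0 2 3 0 0], max=3
Drop 2: Z rot0 at col 2 lands with bottom-row=2; cleared 0 line(s) (total 0); column heights now [0 2 4 4 3], max=4
Drop 3: S rot3 at col 3 lands with bottom-row=3; cleared 0 line(s) (total 0); column heights now [0 2 4 6 5], max=6
Drop 4: S rot3 at col 0 lands with bottom-row=2; cleared 1 line(s) (total 1); column heights now [4 3 3 5 4], max=5
Drop 5: Z rot1 at col 1 lands with bottom-row=3; cleared 0 line(s) (total 1); column heights now [4 5 6 5 4], max=6
Test piece L rot3 at col 2 (width 2): heights before test = [4 5 6 5 4]; fits = False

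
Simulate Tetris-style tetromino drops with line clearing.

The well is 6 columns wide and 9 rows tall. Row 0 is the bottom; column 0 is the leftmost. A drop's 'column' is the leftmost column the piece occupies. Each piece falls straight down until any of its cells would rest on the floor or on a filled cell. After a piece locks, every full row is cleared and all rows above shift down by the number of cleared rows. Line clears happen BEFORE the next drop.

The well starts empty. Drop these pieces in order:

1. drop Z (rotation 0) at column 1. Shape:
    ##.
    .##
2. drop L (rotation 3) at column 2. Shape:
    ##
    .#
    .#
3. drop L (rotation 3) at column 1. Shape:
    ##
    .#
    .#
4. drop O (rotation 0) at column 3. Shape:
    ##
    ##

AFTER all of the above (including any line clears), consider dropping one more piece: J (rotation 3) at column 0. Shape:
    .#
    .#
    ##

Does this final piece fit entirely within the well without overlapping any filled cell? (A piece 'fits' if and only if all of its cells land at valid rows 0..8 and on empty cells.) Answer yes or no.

Answer: no

Derivation:
Drop 1: Z rot0 at col 1 lands with bottom-row=0; cleared 0 line(s) (total 0); column heights now [0 2 2 1 0 0], max=2
Drop 2: L rot3 at col 2 lands with bottom-row=1; cleared 0 line(s) (total 0); column heights now [0 2 4 4 0 0], max=4
Drop 3: L rot3 at col 1 lands with bottom-row=4; cleared 0 line(s) (total 0); column heights now [0 7 7 4 0 0], max=7
Drop 4: O rot0 at col 3 lands with bottom-row=4; cleared 0 line(s) (total 0); column heights now [0 7 7 6 6 0], max=7
Test piece J rot3 at col 0 (width 2): heights before test = [0 7 7 6 6 0]; fits = False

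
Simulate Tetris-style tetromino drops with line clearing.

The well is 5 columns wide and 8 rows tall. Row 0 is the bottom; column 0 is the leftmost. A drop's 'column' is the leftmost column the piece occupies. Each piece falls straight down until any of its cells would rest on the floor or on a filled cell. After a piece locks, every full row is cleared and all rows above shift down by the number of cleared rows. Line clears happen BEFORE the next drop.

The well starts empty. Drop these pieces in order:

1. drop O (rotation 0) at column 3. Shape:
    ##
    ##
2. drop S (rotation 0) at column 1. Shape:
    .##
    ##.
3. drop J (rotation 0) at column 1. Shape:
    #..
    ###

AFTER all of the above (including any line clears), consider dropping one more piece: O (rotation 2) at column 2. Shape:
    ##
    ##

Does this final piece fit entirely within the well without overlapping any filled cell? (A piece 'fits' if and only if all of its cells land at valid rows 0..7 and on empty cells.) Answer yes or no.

Answer: yes

Derivation:
Drop 1: O rot0 at col 3 lands with bottom-row=0; cleared 0 line(s) (total 0); column heights now [0 0 0 2 2], max=2
Drop 2: S rot0 at col 1 lands with bottom-row=1; cleared 0 line(s) (total 0); column heights now [0 2 3 3 2], max=3
Drop 3: J rot0 at col 1 lands with bottom-row=3; cleared 0 line(s) (total 0); column heights now [0 5 4 4 2], max=5
Test piece O rot2 at col 2 (width 2): heights before test = [0 5 4 4 2]; fits = True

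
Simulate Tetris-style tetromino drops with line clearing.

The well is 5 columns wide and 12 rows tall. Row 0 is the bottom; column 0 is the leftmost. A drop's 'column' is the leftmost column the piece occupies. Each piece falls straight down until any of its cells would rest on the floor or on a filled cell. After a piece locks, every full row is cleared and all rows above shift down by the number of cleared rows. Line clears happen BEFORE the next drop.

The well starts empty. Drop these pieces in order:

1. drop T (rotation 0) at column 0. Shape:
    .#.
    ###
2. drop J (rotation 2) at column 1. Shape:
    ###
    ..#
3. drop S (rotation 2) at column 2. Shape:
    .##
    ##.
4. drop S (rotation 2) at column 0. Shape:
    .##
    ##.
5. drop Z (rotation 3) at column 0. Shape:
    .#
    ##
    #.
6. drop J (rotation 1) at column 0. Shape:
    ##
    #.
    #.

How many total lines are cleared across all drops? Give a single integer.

Answer: 1

Derivation:
Drop 1: T rot0 at col 0 lands with bottom-row=0; cleared 0 line(s) (total 0); column heights now [1 2 1 0 0], max=2
Drop 2: J rot2 at col 1 lands with bottom-row=1; cleared 0 line(s) (total 0); column heights now [1 3 3 3 0], max=3
Drop 3: S rot2 at col 2 lands with bottom-row=3; cleared 0 line(s) (total 0); column heights now [1 3 4 5 5], max=5
Drop 4: S rot2 at col 0 lands with bottom-row=3; cleared 0 line(s) (total 0); column heights now [4 5 5 5 5], max=5
Drop 5: Z rot3 at col 0 lands with bottom-row=4; cleared 1 line(s) (total 1); column heights now [5 6 4 4 0], max=6
Drop 6: J rot1 at col 0 lands with bottom-row=5; cleared 0 line(s) (total 1); column heights now [8 8 4 4 0], max=8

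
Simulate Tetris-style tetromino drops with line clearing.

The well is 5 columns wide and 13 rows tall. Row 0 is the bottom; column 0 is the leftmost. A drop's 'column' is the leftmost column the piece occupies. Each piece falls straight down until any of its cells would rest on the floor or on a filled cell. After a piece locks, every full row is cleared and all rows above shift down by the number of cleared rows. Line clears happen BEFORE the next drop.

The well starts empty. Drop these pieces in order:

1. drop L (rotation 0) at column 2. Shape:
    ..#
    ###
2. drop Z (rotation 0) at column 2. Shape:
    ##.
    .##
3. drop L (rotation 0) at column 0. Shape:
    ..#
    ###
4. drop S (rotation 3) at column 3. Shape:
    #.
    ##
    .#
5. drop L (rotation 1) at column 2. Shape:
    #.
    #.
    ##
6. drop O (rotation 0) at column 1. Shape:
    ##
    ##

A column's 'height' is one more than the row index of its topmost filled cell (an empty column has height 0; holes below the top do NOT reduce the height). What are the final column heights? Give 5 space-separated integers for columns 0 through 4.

Drop 1: L rot0 at col 2 lands with bottom-row=0; cleared 0 line(s) (total 0); column heights now [0 0 1 1 2], max=2
Drop 2: Z rot0 at col 2 lands with bottom-row=2; cleared 0 line(s) (total 0); column heights now [0 0 4 4 3], max=4
Drop 3: L rot0 at col 0 lands with bottom-row=4; cleared 0 line(s) (total 0); column heights now [5 5 6 4 3], max=6
Drop 4: S rot3 at col 3 lands with bottom-row=3; cleared 1 line(s) (total 1); column heights now [0 0 5 5 4], max=5
Drop 5: L rot1 at col 2 lands with bottom-row=5; cleared 0 line(s) (total 1); column heights now [0 0 8 6 4], max=8
Drop 6: O rot0 at col 1 lands with bottom-row=8; cleared 0 line(s) (total 1); column heights now [0 10 10 6 4], max=10

Answer: 0 10 10 6 4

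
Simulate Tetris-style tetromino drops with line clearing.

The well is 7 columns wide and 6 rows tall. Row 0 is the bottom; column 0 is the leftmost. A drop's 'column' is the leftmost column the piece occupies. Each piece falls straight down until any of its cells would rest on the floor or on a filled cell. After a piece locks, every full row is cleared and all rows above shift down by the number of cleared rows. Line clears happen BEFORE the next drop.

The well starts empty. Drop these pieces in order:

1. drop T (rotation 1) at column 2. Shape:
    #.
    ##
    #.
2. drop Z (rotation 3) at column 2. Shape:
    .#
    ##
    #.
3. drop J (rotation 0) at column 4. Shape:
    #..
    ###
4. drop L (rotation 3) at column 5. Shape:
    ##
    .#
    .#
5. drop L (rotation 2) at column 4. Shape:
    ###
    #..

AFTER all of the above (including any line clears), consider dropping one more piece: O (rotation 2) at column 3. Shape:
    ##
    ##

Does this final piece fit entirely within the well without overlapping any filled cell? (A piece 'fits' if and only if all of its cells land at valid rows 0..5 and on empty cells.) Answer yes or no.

Drop 1: T rot1 at col 2 lands with bottom-row=0; cleared 0 line(s) (total 0); column heights now [0 0 3 2 0 0 0], max=3
Drop 2: Z rot3 at col 2 lands with bottom-row=3; cleared 0 line(s) (total 0); column heights now [0 0 5 6 0 0 0], max=6
Drop 3: J rot0 at col 4 lands with bottom-row=0; cleared 0 line(s) (total 0); column heights now [0 0 5 6 2 1 1], max=6
Drop 4: L rot3 at col 5 lands with bottom-row=1; cleared 0 line(s) (total 0); column heights now [0 0 5 6 2 4 4], max=6
Drop 5: L rot2 at col 4 lands with bottom-row=3; cleared 0 line(s) (total 0); column heights now [0 0 5 6 5 5 5], max=6
Test piece O rot2 at col 3 (width 2): heights before test = [0 0 5 6 5 5 5]; fits = False

Answer: no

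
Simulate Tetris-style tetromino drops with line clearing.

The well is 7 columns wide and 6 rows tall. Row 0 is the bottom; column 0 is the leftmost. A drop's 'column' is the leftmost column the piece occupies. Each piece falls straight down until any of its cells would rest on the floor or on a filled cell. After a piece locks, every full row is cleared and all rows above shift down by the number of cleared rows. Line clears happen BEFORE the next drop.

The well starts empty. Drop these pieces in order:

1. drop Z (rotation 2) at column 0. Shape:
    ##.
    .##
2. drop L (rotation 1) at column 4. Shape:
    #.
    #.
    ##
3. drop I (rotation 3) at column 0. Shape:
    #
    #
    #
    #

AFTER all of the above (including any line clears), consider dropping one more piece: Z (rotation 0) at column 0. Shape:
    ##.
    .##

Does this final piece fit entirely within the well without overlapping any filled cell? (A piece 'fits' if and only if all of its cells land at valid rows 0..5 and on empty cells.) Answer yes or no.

Drop 1: Z rot2 at col 0 lands with bottom-row=0; cleared 0 line(s) (total 0); column heights now [2 2 1 0 0 0 0], max=2
Drop 2: L rot1 at col 4 lands with bottom-row=0; cleared 0 line(s) (total 0); column heights now [2 2 1 0 3 1 0], max=3
Drop 3: I rot3 at col 0 lands with bottom-row=2; cleared 0 line(s) (total 0); column heights now [6 2 1 0 3 1 0], max=6
Test piece Z rot0 at col 0 (width 3): heights before test = [6 2 1 0 3 1 0]; fits = False

Answer: no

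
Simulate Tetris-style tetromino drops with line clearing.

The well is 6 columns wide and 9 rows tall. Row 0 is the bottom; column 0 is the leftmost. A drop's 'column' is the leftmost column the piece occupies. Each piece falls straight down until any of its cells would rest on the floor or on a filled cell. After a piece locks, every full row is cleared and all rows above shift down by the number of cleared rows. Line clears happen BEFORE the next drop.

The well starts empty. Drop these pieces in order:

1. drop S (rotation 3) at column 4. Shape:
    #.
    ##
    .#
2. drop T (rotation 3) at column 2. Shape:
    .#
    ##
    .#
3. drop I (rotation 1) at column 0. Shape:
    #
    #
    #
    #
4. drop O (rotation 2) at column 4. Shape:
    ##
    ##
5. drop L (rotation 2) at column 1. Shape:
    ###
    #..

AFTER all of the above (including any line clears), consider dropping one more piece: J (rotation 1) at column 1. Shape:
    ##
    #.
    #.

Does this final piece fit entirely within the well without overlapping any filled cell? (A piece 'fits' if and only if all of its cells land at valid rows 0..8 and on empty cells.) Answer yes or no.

Drop 1: S rot3 at col 4 lands with bottom-row=0; cleared 0 line(s) (total 0); column heights now [0 0 0 0 3 2], max=3
Drop 2: T rot3 at col 2 lands with bottom-row=0; cleared 0 line(s) (total 0); column heights now [0 0 2 3 3 2], max=3
Drop 3: I rot1 at col 0 lands with bottom-row=0; cleared 0 line(s) (total 0); column heights now [4 0 2 3 3 2], max=4
Drop 4: O rot2 at col 4 lands with bottom-row=3; cleared 0 line(s) (total 0); column heights now [4 0 2 3 5 5], max=5
Drop 5: L rot2 at col 1 lands with bottom-row=2; cleared 1 line(s) (total 1); column heights now [3 3 2 3 4 4], max=4
Test piece J rot1 at col 1 (width 2): heights before test = [3 3 2 3 4 4]; fits = True

Answer: yes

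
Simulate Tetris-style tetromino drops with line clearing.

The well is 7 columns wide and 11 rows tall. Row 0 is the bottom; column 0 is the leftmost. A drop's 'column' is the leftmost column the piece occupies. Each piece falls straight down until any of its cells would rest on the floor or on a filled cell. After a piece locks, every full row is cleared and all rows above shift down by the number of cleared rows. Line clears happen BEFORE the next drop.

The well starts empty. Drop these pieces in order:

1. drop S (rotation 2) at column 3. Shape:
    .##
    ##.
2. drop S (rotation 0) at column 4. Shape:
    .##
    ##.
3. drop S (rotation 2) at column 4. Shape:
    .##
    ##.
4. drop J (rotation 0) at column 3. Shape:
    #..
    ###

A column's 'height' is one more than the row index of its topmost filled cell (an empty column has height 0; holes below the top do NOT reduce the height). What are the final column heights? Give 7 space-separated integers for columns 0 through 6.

Drop 1: S rot2 at col 3 lands with bottom-row=0; cleared 0 line(s) (total 0); column heights now [0 0 0 1 2 2 0], max=2
Drop 2: S rot0 at col 4 lands with bottom-row=2; cleared 0 line(s) (total 0); column heights now [0 0 0 1 3 4 4], max=4
Drop 3: S rot2 at col 4 lands with bottom-row=4; cleared 0 line(s) (total 0); column heights now [0 0 0 1 5 6 6], max=6
Drop 4: J rot0 at col 3 lands with bottom-row=6; cleared 0 line(s) (total 0); column heights now [0 0 0 8 7 7 6], max=8

Answer: 0 0 0 8 7 7 6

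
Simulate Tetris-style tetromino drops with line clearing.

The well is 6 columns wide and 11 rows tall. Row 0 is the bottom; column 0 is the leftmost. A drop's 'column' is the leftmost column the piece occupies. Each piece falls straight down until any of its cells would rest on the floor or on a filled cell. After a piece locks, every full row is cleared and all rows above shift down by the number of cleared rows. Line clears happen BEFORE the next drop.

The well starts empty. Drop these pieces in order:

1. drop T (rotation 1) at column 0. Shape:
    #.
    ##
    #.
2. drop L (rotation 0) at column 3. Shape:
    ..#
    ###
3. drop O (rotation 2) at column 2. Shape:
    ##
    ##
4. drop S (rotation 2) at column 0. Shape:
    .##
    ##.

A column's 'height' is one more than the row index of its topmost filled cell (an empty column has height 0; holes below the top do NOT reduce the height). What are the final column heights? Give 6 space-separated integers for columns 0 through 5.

Drop 1: T rot1 at col 0 lands with bottom-row=0; cleared 0 line(s) (total 0); column heights now [3 2 0 0 0 0], max=3
Drop 2: L rot0 at col 3 lands with bottom-row=0; cleared 0 line(s) (total 0); column heights now [3 2 0 1 1 2], max=3
Drop 3: O rot2 at col 2 lands with bottom-row=1; cleared 0 line(s) (total 0); column heights now [3 2 3 3 1 2], max=3
Drop 4: S rot2 at col 0 lands with bottom-row=3; cleared 0 line(s) (total 0); column heights now [4 5 5 3 1 2], max=5

Answer: 4 5 5 3 1 2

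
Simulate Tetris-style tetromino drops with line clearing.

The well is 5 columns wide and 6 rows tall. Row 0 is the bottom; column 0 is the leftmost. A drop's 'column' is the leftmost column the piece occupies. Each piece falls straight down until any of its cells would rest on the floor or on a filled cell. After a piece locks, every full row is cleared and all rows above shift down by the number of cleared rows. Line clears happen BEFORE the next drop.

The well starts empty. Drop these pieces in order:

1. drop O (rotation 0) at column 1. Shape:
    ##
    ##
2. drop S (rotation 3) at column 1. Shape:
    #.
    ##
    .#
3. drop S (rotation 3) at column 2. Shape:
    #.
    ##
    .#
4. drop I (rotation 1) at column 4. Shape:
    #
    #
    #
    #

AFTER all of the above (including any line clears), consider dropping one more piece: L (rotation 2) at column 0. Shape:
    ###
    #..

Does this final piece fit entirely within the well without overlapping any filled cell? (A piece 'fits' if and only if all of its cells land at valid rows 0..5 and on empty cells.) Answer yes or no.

Drop 1: O rot0 at col 1 lands with bottom-row=0; cleared 0 line(s) (total 0); column heights now [0 2 2 0 0], max=2
Drop 2: S rot3 at col 1 lands with bottom-row=2; cleared 0 line(s) (total 0); column heights now [0 5 4 0 0], max=5
Drop 3: S rot3 at col 2 lands with bottom-row=3; cleared 0 line(s) (total 0); column heights now [0 5 6 5 0], max=6
Drop 4: I rot1 at col 4 lands with bottom-row=0; cleared 0 line(s) (total 0); column heights now [0 5 6 5 4], max=6
Test piece L rot2 at col 0 (width 3): heights before test = [0 5 6 5 4]; fits = False

Answer: no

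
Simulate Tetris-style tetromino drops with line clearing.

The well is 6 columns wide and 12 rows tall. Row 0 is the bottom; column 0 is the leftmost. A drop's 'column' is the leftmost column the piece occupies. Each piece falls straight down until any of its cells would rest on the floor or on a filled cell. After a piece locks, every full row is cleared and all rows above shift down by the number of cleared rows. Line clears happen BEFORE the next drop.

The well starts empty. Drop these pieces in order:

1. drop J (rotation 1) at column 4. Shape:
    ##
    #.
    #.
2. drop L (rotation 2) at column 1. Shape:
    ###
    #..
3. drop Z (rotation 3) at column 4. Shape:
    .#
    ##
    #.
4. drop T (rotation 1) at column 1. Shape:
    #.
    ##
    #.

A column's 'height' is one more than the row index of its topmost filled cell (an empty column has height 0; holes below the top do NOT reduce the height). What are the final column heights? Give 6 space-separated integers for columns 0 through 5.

Drop 1: J rot1 at col 4 lands with bottom-row=0; cleared 0 line(s) (total 0); column heights now [0 0 0 0 3 3], max=3
Drop 2: L rot2 at col 1 lands with bottom-row=0; cleared 0 line(s) (total 0); column heights now [0 2 2 2 3 3], max=3
Drop 3: Z rot3 at col 4 lands with bottom-row=3; cleared 0 line(s) (total 0); column heights now [0 2 2 2 5 6], max=6
Drop 4: T rot1 at col 1 lands with bottom-row=2; cleared 0 line(s) (total 0); column heights now [0 5 4 2 5 6], max=6

Answer: 0 5 4 2 5 6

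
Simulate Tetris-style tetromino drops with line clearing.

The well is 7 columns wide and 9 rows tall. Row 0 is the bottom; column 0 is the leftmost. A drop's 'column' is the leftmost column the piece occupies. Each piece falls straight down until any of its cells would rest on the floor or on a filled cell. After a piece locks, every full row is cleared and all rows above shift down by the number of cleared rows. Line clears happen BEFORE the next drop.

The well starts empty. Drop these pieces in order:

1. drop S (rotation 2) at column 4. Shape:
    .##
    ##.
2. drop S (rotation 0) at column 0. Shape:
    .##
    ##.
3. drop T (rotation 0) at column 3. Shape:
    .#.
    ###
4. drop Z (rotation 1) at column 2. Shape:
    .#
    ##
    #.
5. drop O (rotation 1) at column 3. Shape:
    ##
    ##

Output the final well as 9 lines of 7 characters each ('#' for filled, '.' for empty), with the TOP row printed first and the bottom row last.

Answer: .......
.......
...##..
...##..
...#...
..###..
..####.
.##..##
##..##.

Derivation:
Drop 1: S rot2 at col 4 lands with bottom-row=0; cleared 0 line(s) (total 0); column heights now [0 0 0 0 1 2 2], max=2
Drop 2: S rot0 at col 0 lands with bottom-row=0; cleared 0 line(s) (total 0); column heights now [1 2 2 0 1 2 2], max=2
Drop 3: T rot0 at col 3 lands with bottom-row=2; cleared 0 line(s) (total 0); column heights now [1 2 2 3 4 3 2], max=4
Drop 4: Z rot1 at col 2 lands with bottom-row=2; cleared 0 line(s) (total 0); column heights now [1 2 4 5 4 3 2], max=5
Drop 5: O rot1 at col 3 lands with bottom-row=5; cleared 0 line(s) (total 0); column heights now [1 2 4 7 7 3 2], max=7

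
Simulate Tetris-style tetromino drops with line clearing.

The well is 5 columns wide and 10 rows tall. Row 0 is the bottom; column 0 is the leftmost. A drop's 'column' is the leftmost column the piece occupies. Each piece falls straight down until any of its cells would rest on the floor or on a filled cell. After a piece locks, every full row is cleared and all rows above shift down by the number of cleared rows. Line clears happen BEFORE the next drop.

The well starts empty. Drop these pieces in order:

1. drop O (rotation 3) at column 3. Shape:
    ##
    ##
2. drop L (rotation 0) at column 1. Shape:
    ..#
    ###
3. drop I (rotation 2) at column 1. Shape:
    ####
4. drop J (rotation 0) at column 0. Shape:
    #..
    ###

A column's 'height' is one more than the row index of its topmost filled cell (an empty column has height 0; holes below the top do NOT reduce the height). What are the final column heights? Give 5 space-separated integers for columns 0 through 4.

Drop 1: O rot3 at col 3 lands with bottom-row=0; cleared 0 line(s) (total 0); column heights now [0 0 0 2 2], max=2
Drop 2: L rot0 at col 1 lands with bottom-row=2; cleared 0 line(s) (total 0); column heights now [0 3 3 4 2], max=4
Drop 3: I rot2 at col 1 lands with bottom-row=4; cleared 0 line(s) (total 0); column heights now [0 5 5 5 5], max=5
Drop 4: J rot0 at col 0 lands with bottom-row=5; cleared 0 line(s) (total 0); column heights now [7 6 6 5 5], max=7

Answer: 7 6 6 5 5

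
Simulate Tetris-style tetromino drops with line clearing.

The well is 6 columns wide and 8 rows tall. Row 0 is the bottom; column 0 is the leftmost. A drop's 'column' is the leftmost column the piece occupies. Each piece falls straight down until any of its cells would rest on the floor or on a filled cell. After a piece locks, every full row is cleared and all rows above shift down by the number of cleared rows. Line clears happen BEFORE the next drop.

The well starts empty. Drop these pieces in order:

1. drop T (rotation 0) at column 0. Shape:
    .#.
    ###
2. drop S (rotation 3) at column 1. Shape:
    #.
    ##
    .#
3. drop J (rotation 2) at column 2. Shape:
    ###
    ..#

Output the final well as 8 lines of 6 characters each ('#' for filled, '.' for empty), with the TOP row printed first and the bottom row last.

Drop 1: T rot0 at col 0 lands with bottom-row=0; cleared 0 line(s) (total 0); column heights now [1 2 1 0 0 0], max=2
Drop 2: S rot3 at col 1 lands with bottom-row=1; cleared 0 line(s) (total 0); column heights now [1 4 3 0 0 0], max=4
Drop 3: J rot2 at col 2 lands with bottom-row=2; cleared 0 line(s) (total 0); column heights now [1 4 4 4 4 0], max=4

Answer: ......
......
......
......
.####.
.##.#.
.##...
###...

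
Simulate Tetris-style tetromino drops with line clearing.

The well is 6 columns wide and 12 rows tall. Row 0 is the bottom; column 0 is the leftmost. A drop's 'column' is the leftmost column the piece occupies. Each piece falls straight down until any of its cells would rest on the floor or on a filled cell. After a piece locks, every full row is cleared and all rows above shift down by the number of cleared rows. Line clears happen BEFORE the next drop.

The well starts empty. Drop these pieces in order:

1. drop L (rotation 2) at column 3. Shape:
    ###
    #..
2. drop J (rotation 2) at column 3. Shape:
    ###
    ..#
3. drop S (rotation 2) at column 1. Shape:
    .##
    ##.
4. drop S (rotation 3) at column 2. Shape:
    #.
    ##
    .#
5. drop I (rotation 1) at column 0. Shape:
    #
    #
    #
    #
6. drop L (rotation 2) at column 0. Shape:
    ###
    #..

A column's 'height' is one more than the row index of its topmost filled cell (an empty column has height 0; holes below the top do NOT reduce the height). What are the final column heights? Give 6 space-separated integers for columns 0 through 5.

Answer: 8 8 8 6 2 3

Derivation:
Drop 1: L rot2 at col 3 lands with bottom-row=0; cleared 0 line(s) (total 0); column heights now [0 0 0 2 2 2], max=2
Drop 2: J rot2 at col 3 lands with bottom-row=2; cleared 0 line(s) (total 0); column heights now [0 0 0 4 4 4], max=4
Drop 3: S rot2 at col 1 lands with bottom-row=3; cleared 0 line(s) (total 0); column heights now [0 4 5 5 4 4], max=5
Drop 4: S rot3 at col 2 lands with bottom-row=5; cleared 0 line(s) (total 0); column heights now [0 4 8 7 4 4], max=8
Drop 5: I rot1 at col 0 lands with bottom-row=0; cleared 1 line(s) (total 1); column heights now [3 0 7 6 2 3], max=7
Drop 6: L rot2 at col 0 lands with bottom-row=6; cleared 0 line(s) (total 1); column heights now [8 8 8 6 2 3], max=8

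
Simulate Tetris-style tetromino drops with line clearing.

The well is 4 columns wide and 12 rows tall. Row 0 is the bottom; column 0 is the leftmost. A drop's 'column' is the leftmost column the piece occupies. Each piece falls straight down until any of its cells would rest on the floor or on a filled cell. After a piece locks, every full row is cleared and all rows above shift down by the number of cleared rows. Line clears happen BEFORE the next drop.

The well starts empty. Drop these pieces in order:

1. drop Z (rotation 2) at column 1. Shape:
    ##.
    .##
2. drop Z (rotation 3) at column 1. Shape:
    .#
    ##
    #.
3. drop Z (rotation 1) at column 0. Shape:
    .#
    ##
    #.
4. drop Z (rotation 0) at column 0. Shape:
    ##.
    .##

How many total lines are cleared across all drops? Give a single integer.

Answer: 0

Derivation:
Drop 1: Z rot2 at col 1 lands with bottom-row=0; cleared 0 line(s) (total 0); column heights now [0 2 2 1], max=2
Drop 2: Z rot3 at col 1 lands with bottom-row=2; cleared 0 line(s) (total 0); column heights now [0 4 5 1], max=5
Drop 3: Z rot1 at col 0 lands with bottom-row=3; cleared 0 line(s) (total 0); column heights now [5 6 5 1], max=6
Drop 4: Z rot0 at col 0 lands with bottom-row=6; cleared 0 line(s) (total 0); column heights now [8 8 7 1], max=8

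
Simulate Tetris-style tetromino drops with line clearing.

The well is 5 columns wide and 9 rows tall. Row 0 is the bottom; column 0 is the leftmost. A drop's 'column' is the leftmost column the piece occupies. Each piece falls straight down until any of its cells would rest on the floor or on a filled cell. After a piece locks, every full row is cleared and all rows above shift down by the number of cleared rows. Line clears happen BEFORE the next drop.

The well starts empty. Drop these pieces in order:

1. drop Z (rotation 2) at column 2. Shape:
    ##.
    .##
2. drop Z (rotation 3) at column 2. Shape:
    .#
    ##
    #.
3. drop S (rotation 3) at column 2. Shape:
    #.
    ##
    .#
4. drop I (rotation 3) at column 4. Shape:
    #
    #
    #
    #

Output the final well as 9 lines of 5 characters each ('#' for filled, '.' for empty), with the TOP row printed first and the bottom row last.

Drop 1: Z rot2 at col 2 lands with bottom-row=0; cleared 0 line(s) (total 0); column heights now [0 0 2 2 1], max=2
Drop 2: Z rot3 at col 2 lands with bottom-row=2; cleared 0 line(s) (total 0); column heights now [0 0 4 5 1], max=5
Drop 3: S rot3 at col 2 lands with bottom-row=5; cleared 0 line(s) (total 0); column heights now [0 0 8 7 1], max=8
Drop 4: I rot3 at col 4 lands with bottom-row=1; cleared 0 line(s) (total 0); column heights now [0 0 8 7 5], max=8

Answer: .....
..#..
..##.
...#.
...##
..###
..#.#
..###
...##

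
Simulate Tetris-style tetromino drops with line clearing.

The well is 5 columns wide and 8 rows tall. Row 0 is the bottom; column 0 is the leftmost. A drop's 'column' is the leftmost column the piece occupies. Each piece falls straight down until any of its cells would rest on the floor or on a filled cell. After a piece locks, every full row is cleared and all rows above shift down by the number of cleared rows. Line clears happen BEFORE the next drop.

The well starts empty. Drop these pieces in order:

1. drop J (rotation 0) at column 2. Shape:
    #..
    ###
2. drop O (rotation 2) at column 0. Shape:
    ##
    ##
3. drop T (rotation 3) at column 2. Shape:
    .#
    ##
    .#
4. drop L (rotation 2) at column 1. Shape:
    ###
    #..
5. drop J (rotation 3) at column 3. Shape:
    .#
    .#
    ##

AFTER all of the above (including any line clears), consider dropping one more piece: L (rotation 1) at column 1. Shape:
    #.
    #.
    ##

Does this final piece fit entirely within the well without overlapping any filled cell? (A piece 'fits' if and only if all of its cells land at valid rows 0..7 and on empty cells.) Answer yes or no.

Answer: yes

Derivation:
Drop 1: J rot0 at col 2 lands with bottom-row=0; cleared 0 line(s) (total 0); column heights now [0 0 2 1 1], max=2
Drop 2: O rot2 at col 0 lands with bottom-row=0; cleared 1 line(s) (total 1); column heights now [1 1 1 0 0], max=1
Drop 3: T rot3 at col 2 lands with bottom-row=0; cleared 0 line(s) (total 1); column heights now [1 1 2 3 0], max=3
Drop 4: L rot2 at col 1 lands with bottom-row=2; cleared 0 line(s) (total 1); column heights now [1 4 4 4 0], max=4
Drop 5: J rot3 at col 3 lands with bottom-row=4; cleared 0 line(s) (total 1); column heights now [1 4 4 5 7], max=7
Test piece L rot1 at col 1 (width 2): heights before test = [1 4 4 5 7]; fits = True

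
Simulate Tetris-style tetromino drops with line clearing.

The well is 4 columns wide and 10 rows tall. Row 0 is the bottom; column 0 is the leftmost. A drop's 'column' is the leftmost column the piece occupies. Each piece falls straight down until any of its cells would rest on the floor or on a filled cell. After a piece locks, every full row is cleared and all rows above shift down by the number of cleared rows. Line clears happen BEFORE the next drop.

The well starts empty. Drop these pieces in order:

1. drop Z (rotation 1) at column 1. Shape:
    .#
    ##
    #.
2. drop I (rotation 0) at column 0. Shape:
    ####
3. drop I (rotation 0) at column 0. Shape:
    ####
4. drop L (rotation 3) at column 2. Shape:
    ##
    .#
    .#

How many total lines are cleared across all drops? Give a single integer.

Answer: 2

Derivation:
Drop 1: Z rot1 at col 1 lands with bottom-row=0; cleared 0 line(s) (total 0); column heights now [0 2 3 0], max=3
Drop 2: I rot0 at col 0 lands with bottom-row=3; cleared 1 line(s) (total 1); column heights now [0 2 3 0], max=3
Drop 3: I rot0 at col 0 lands with bottom-row=3; cleared 1 line(s) (total 2); column heights now [0 2 3 0], max=3
Drop 4: L rot3 at col 2 lands with bottom-row=1; cleared 0 line(s) (total 2); column heights now [0 2 4 4], max=4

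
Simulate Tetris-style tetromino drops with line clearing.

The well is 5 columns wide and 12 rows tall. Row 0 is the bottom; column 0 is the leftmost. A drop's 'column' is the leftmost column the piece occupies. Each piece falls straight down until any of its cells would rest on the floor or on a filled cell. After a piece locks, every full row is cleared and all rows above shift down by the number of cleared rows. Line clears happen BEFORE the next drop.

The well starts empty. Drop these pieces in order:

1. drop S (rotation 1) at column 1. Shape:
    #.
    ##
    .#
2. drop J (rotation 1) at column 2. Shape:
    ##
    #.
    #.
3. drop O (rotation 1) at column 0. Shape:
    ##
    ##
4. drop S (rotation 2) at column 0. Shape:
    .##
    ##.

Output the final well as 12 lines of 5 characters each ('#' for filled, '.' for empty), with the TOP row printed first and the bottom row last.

Drop 1: S rot1 at col 1 lands with bottom-row=0; cleared 0 line(s) (total 0); column heights now [0 3 2 0 0], max=3
Drop 2: J rot1 at col 2 lands with bottom-row=2; cleared 0 line(s) (total 0); column heights now [0 3 5 5 0], max=5
Drop 3: O rot1 at col 0 lands with bottom-row=3; cleared 0 line(s) (total 0); column heights now [5 5 5 5 0], max=5
Drop 4: S rot2 at col 0 lands with bottom-row=5; cleared 0 line(s) (total 0); column heights now [6 7 7 5 0], max=7

Answer: .....
.....
.....
.....
.....
.##..
##...
####.
###..
.##..
.##..
..#..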